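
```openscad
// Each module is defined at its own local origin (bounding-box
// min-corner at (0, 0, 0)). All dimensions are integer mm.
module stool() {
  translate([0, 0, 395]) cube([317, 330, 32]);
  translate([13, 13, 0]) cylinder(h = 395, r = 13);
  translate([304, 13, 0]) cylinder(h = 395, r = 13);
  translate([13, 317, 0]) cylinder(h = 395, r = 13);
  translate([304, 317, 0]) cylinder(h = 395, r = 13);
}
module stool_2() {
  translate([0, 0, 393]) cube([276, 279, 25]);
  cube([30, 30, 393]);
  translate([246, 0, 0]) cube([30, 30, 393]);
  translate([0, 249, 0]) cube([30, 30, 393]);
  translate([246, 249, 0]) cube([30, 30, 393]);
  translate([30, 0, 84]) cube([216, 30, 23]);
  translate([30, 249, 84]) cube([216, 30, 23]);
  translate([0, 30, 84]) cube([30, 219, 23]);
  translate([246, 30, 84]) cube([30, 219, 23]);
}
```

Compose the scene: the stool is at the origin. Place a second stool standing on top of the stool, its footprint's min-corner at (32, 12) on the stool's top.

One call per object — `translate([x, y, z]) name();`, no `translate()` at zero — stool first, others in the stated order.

stool();
translate([32, 12, 427]) stool_2();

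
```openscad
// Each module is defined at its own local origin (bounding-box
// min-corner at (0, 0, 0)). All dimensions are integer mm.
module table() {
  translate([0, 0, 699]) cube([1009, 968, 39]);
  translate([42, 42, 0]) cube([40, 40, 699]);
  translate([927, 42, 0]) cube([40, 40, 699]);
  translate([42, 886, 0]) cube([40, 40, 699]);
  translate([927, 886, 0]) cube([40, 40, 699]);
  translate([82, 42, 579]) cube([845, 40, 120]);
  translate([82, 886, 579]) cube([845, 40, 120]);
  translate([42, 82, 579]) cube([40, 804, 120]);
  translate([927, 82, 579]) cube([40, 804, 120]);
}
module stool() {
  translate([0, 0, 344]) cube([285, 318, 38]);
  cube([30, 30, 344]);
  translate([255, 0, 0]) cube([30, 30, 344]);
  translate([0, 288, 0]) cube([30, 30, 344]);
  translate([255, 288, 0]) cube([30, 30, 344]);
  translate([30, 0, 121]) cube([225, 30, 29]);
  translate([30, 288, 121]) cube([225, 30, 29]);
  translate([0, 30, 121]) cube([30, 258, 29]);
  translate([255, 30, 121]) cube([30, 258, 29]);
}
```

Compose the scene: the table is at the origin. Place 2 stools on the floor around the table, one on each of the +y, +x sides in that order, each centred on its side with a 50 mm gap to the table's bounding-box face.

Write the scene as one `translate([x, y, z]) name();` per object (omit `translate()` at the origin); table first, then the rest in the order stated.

table();
translate([362, 1018, 0]) stool();
translate([1059, 325, 0]) stool();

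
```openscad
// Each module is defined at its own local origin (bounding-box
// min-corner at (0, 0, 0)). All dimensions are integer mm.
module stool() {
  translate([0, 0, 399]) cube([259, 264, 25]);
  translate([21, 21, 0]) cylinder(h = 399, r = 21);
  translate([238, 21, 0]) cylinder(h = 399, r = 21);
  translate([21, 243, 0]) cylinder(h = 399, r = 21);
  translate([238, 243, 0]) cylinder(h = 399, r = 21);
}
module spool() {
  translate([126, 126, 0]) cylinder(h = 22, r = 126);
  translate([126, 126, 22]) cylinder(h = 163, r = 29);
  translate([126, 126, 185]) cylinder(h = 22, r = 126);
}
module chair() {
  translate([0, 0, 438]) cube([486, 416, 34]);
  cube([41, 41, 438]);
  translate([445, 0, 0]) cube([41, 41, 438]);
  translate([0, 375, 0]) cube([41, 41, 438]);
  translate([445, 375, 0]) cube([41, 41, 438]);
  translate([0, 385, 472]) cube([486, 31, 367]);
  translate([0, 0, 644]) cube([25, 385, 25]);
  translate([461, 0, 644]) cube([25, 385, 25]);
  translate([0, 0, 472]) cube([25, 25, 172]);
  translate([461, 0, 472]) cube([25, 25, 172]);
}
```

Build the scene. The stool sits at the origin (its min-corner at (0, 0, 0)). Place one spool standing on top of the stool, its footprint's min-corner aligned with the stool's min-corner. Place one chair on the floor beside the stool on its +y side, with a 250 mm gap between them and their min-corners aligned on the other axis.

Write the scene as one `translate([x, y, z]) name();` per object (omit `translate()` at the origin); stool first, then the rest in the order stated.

stool();
translate([0, 0, 424]) spool();
translate([0, 514, 0]) chair();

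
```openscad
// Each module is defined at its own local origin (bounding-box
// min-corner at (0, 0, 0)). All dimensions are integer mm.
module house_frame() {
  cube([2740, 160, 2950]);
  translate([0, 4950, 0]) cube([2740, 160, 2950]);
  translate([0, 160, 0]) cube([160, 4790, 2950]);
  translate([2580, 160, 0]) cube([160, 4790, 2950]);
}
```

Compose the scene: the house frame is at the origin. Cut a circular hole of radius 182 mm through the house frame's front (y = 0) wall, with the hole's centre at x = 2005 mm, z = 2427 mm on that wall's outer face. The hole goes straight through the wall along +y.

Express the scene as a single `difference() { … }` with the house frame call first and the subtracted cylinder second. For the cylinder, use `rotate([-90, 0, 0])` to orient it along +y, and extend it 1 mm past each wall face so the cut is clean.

difference() {
  house_frame();
  translate([2005, -1, 2427]) rotate([-90, 0, 0]) cylinder(h = 162, r = 182);
}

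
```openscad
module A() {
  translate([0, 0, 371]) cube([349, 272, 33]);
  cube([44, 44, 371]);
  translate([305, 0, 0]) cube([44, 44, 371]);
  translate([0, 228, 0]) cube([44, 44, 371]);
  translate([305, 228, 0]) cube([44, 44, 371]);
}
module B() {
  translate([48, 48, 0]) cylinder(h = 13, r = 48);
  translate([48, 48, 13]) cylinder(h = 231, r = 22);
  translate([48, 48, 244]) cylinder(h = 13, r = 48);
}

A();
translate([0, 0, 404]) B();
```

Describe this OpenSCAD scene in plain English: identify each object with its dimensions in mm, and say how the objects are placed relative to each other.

A is a four-legged stool. The seat is a 349×272×33 mm slab whose top surface is at z = 404 mm; four square legs, each 44×44 mm in cross-section, run from the floor (z = 0) to the underside of the seat, each flush with a corner of the seat.

B is a spool: two coaxial disc flanges of radius 48 mm and thickness 13 mm, joined by a core cylinder of radius 22 mm and height 231 mm. The lower flange rests on z = 0 and the three cylinders share a vertical axis.

The spool is on top of the stool.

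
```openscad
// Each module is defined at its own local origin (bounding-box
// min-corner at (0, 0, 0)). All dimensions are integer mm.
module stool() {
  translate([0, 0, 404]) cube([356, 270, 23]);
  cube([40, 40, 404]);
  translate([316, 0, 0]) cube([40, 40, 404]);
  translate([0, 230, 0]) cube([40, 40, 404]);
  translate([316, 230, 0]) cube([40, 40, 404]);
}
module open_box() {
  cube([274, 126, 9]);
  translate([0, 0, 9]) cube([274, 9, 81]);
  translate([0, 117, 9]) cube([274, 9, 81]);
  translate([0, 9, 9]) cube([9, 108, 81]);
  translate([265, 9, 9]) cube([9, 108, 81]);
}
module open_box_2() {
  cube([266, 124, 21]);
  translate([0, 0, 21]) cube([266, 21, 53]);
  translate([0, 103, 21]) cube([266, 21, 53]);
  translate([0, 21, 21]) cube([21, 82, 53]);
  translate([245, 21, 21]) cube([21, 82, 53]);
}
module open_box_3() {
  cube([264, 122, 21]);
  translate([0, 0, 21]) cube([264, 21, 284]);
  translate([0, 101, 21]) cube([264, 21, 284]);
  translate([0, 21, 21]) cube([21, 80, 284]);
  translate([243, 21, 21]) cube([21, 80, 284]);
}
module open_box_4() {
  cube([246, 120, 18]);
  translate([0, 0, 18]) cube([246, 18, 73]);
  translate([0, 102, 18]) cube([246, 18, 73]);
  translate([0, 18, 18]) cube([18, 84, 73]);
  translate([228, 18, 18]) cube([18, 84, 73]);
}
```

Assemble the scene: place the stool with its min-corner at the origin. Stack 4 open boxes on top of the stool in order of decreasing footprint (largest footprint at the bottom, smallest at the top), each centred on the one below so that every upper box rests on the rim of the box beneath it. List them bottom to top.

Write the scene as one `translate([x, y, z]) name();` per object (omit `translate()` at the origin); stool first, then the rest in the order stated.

stool();
translate([41, 72, 427]) open_box();
translate([45, 73, 517]) open_box_2();
translate([46, 74, 591]) open_box_3();
translate([55, 75, 896]) open_box_4();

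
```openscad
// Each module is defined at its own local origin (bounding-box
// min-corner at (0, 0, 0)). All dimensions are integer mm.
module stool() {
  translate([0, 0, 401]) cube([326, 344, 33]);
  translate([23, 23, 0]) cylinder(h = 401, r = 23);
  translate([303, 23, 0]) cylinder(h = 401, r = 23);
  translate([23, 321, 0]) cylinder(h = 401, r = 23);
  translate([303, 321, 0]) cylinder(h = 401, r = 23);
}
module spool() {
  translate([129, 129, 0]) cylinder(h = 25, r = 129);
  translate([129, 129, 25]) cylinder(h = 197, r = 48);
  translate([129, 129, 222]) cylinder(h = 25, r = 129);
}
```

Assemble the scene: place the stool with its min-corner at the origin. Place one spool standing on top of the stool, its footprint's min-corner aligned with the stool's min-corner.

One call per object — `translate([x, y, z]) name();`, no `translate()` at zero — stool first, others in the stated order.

stool();
translate([0, 0, 434]) spool();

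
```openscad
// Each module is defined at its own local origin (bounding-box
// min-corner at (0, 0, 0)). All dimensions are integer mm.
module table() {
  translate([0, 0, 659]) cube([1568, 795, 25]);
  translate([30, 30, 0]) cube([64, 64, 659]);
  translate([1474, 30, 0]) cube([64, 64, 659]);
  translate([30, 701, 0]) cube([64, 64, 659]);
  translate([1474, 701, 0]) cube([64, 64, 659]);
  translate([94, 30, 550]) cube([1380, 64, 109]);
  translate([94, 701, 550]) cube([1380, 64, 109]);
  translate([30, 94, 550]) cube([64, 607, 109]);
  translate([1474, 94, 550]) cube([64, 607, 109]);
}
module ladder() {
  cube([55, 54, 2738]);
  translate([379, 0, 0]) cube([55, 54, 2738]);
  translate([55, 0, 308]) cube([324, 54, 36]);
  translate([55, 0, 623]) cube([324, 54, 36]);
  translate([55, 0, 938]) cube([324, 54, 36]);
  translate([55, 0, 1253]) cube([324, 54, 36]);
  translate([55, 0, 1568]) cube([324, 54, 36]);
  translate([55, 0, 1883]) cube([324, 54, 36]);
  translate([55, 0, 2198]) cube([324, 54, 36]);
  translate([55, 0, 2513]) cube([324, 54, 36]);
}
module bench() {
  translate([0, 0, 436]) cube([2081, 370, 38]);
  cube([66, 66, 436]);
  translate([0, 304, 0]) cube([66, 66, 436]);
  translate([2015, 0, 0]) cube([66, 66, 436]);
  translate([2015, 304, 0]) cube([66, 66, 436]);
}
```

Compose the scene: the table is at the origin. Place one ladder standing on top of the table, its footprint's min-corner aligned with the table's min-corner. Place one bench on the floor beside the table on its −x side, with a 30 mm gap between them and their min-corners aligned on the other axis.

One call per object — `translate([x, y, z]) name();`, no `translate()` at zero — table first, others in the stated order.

table();
translate([0, 0, 684]) ladder();
translate([-2111, 0, 0]) bench();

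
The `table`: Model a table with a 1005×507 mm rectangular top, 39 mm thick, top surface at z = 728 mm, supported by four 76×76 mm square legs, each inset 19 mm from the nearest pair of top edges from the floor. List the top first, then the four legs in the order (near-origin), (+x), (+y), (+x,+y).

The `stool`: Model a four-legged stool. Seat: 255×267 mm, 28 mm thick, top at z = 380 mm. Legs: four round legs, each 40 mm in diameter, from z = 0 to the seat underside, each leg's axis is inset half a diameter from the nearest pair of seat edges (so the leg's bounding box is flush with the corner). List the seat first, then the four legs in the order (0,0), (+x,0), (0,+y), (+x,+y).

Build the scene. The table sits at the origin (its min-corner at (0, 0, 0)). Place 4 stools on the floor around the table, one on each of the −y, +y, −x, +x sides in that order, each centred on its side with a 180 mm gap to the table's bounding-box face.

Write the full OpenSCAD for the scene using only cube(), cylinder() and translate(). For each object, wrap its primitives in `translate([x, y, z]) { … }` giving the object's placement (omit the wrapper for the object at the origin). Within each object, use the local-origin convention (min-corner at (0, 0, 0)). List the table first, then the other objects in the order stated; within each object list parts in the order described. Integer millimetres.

translate([0, 0, 689]) cube([1005, 507, 39]);
translate([19, 19, 0]) cube([76, 76, 689]);
translate([910, 19, 0]) cube([76, 76, 689]);
translate([19, 412, 0]) cube([76, 76, 689]);
translate([910, 412, 0]) cube([76, 76, 689]);
translate([375, -447, 0]) {
  translate([0, 0, 352]) cube([255, 267, 28]);
  translate([20, 20, 0]) cylinder(h = 352, r = 20);
  translate([235, 20, 0]) cylinder(h = 352, r = 20);
  translate([20, 247, 0]) cylinder(h = 352, r = 20);
  translate([235, 247, 0]) cylinder(h = 352, r = 20);
}
translate([375, 687, 0]) {
  translate([0, 0, 352]) cube([255, 267, 28]);
  translate([20, 20, 0]) cylinder(h = 352, r = 20);
  translate([235, 20, 0]) cylinder(h = 352, r = 20);
  translate([20, 247, 0]) cylinder(h = 352, r = 20);
  translate([235, 247, 0]) cylinder(h = 352, r = 20);
}
translate([-435, 120, 0]) {
  translate([0, 0, 352]) cube([255, 267, 28]);
  translate([20, 20, 0]) cylinder(h = 352, r = 20);
  translate([235, 20, 0]) cylinder(h = 352, r = 20);
  translate([20, 247, 0]) cylinder(h = 352, r = 20);
  translate([235, 247, 0]) cylinder(h = 352, r = 20);
}
translate([1185, 120, 0]) {
  translate([0, 0, 352]) cube([255, 267, 28]);
  translate([20, 20, 0]) cylinder(h = 352, r = 20);
  translate([235, 20, 0]) cylinder(h = 352, r = 20);
  translate([20, 247, 0]) cylinder(h = 352, r = 20);
  translate([235, 247, 0]) cylinder(h = 352, r = 20);
}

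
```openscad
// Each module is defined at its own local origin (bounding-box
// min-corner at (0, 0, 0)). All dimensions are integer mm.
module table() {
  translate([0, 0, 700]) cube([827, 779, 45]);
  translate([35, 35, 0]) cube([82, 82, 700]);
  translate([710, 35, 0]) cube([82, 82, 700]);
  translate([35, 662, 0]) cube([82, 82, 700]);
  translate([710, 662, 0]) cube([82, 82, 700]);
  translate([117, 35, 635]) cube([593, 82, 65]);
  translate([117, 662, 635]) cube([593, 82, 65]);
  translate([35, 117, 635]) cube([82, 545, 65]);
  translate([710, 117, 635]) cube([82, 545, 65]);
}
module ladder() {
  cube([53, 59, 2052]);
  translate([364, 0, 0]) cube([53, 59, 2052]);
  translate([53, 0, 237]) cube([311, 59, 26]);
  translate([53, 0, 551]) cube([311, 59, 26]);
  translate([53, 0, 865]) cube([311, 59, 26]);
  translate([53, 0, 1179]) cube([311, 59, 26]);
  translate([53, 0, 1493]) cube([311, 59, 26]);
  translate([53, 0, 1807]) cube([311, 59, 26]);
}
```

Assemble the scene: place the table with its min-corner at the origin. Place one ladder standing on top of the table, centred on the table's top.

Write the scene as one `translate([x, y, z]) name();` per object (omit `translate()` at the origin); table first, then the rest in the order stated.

table();
translate([205, 360, 745]) ladder();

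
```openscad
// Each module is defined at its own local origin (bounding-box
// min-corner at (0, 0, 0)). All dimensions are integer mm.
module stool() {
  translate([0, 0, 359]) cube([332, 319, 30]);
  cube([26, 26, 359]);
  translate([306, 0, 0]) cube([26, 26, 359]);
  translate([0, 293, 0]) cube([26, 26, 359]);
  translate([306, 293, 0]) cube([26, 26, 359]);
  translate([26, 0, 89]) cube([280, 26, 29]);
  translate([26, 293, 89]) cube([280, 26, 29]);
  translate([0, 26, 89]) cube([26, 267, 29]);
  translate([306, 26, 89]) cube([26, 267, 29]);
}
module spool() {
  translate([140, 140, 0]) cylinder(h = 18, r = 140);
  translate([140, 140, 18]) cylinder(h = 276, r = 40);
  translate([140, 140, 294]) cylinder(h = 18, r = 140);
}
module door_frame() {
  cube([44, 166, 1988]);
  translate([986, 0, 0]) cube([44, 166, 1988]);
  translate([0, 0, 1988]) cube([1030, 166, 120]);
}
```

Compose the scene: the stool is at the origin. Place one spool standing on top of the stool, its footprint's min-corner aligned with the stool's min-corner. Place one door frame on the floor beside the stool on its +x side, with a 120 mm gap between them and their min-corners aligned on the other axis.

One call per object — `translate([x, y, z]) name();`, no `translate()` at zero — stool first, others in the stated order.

stool();
translate([0, 0, 389]) spool();
translate([452, 0, 0]) door_frame();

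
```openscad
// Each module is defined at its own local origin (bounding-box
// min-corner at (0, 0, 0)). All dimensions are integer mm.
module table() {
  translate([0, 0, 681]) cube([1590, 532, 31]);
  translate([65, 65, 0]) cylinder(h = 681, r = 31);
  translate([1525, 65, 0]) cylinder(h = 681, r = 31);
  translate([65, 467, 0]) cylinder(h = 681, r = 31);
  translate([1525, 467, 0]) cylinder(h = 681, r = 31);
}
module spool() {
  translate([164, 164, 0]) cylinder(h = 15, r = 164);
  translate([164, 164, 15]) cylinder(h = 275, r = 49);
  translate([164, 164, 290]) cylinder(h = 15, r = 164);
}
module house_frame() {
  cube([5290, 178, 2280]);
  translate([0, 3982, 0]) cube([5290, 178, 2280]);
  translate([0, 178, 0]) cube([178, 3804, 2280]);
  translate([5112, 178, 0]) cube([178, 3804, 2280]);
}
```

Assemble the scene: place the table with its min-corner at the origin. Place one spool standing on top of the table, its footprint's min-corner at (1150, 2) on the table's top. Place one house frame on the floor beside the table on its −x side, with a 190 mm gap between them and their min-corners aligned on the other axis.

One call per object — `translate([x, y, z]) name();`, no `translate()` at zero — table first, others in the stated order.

table();
translate([1150, 2, 712]) spool();
translate([-5480, 0, 0]) house_frame();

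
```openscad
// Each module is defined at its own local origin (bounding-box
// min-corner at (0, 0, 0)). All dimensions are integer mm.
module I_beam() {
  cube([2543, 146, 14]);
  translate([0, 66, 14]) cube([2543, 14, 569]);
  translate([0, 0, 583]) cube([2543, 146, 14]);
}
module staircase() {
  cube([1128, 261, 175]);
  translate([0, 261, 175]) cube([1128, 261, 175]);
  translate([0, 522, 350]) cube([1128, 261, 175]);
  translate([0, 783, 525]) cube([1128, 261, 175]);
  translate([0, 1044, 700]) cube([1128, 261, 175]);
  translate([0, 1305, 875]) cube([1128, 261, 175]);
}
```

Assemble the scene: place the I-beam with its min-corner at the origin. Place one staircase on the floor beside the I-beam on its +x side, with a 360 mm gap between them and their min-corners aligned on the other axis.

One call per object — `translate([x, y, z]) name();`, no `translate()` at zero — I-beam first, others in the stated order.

I_beam();
translate([2903, 0, 0]) staircase();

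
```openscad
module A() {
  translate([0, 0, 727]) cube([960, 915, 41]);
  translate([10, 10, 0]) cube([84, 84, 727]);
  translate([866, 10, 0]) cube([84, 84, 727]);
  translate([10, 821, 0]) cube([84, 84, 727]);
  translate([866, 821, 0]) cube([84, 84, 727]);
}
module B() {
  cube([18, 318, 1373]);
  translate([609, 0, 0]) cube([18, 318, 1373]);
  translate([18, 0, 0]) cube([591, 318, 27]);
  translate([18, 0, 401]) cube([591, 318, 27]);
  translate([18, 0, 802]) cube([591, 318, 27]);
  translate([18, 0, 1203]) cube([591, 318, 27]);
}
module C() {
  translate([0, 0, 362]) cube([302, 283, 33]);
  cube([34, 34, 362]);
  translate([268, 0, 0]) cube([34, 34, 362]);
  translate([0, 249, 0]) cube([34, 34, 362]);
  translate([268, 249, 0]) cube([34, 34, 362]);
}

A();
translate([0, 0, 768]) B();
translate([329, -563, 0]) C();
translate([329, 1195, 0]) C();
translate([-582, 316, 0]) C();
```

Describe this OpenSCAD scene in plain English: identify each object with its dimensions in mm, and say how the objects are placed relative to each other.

A is a rectangular dining table. The top is 960×915×41 mm with its upper surface at z = 768 mm. It stands on four 84×84 mm square legs, each inset 10 mm from the nearest pair of top edges, running from the floor to the underside of the top.

B is a bookshelf 627 mm wide overall, 318 mm deep and 1373 mm tall. The two sides are 18 mm thick vertical panels. 4 horizontal shelves of 27 mm thickness span between the inner faces of the sides; the lowest shelf sits on the floor and shelves are stacked with a clear vertical gap of 374 mm between each pair.

C is a simple wooden stool: a rectangular seat 302 mm (x) by 283 mm (y), 33 mm thick, top face at z = 395 mm, on four square legs, each 34×34 mm in cross-section. The legs rest on z = 0, each flush with a corner of the seat.

The bookshelf is on top of the table. Three stools sit around the table at the −y, +y, −x sides.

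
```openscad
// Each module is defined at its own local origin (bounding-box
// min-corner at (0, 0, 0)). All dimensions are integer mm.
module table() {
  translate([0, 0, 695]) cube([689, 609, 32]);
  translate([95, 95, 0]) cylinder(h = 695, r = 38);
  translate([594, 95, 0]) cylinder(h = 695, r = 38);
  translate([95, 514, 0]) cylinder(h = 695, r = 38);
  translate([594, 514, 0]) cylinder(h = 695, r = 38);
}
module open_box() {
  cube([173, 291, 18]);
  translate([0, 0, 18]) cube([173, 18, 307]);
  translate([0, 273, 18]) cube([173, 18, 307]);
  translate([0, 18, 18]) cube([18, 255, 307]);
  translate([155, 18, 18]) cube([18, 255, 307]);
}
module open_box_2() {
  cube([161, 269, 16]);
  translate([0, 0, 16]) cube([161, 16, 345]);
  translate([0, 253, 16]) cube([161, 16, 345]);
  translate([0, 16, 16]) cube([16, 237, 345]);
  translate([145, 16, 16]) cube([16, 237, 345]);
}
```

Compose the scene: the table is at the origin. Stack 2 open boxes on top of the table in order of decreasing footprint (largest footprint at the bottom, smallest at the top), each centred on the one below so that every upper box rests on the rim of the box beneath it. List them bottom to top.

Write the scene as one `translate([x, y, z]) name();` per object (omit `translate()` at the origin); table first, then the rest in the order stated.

table();
translate([258, 159, 727]) open_box();
translate([264, 170, 1052]) open_box_2();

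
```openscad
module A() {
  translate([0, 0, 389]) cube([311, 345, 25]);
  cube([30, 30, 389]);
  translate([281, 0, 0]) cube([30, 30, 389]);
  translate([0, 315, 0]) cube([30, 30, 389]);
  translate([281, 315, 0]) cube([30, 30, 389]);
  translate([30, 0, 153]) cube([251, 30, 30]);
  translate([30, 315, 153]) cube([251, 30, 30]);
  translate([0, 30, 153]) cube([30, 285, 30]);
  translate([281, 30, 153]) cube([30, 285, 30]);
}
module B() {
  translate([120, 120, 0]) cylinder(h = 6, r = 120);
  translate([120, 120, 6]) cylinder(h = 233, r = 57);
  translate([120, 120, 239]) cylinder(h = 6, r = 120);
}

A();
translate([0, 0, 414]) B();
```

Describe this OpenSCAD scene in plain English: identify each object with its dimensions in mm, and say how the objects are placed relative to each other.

A is a four-legged stool. The seat is 311×345 mm, 25 mm thick, top at z = 414 mm. It stands on four square legs, each 30×30 mm in cross-section, from z = 0 to the seat underside, each flush with a corner of the seat. Four stretchers, 30 mm wide and 30 mm tall, connect adjacent legs with their undersides at z = 153 mm, each running between the inner faces of the legs it joins and aligned with the legs' outer faces on the other axis.

B is a spool: two coaxial disc flanges of radius 120 mm and thickness 6 mm, joined by a core cylinder of radius 57 mm and height 233 mm. The lower flange rests on z = 0 and the three cylinders share a vertical axis.

The spool is on top of the stool.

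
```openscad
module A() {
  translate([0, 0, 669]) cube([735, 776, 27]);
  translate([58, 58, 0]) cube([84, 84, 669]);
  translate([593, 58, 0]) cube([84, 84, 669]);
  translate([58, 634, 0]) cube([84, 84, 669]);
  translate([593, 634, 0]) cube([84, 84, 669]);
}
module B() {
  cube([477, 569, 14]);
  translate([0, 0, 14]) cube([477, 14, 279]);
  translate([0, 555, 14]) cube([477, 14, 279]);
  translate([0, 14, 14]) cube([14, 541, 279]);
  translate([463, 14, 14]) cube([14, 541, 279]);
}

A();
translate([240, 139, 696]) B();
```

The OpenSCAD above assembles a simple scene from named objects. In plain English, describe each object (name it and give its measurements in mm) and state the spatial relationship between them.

A is a table with a 735×776 mm rectangular top, 27 mm thick, top surface at z = 696 mm, supported by four 84×84 mm square legs, each inset 58 mm from the nearest pair of top edges, running from the floor.

B is an open-topped rectangular box: outside dimensions 477×569×293 mm, with a uniform wall and base thickness of 14 mm. The base is a full 477×569 slab on the floor; four walls sit on top of the base. The front and back walls (the −y and +y sides) span the full width; the two side walls fit between them.

The open box is on top of the table.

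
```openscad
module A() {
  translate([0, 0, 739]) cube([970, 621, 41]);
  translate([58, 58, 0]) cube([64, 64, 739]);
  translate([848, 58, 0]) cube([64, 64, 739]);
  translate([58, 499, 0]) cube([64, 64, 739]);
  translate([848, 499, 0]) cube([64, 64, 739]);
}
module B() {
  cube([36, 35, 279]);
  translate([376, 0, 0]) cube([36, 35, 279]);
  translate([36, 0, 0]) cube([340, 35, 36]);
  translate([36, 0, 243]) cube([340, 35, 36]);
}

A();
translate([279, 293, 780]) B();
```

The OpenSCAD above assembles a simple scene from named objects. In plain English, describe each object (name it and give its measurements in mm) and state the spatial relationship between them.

A is a table with a 970×621 mm rectangular top, 41 mm thick, top surface at z = 780 mm, supported by four 64×64 mm square legs, each inset 58 mm from the nearest pair of top edges, running from the floor.

B is a picture frame with a 340×207 mm rectangular opening (x by z) and a uniform 36 mm border on every side. Frame depth is 35 mm along y. It is built from two vertical stiles running the full outside height and two horizontal rails spanning the gap between the stiles.

The picture frame is on top of the table, centred.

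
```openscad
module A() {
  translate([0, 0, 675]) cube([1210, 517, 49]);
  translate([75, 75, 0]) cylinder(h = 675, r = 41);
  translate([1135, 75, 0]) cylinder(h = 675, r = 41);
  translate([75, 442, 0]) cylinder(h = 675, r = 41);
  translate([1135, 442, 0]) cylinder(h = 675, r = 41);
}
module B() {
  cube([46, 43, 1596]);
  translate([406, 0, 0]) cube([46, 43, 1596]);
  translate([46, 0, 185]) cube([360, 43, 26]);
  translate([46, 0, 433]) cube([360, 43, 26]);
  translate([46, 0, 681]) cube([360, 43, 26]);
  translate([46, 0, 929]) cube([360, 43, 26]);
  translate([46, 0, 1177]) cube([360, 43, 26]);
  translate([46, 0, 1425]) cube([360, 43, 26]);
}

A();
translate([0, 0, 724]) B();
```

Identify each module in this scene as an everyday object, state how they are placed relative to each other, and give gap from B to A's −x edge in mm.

A is a table. B is a ladder. The ladder is on top of the table. The gap from the ladder to the table's −x edge is 0 mm.

The ladder's min-x is at 0; the table's min-x is 0; gap = 0 mm.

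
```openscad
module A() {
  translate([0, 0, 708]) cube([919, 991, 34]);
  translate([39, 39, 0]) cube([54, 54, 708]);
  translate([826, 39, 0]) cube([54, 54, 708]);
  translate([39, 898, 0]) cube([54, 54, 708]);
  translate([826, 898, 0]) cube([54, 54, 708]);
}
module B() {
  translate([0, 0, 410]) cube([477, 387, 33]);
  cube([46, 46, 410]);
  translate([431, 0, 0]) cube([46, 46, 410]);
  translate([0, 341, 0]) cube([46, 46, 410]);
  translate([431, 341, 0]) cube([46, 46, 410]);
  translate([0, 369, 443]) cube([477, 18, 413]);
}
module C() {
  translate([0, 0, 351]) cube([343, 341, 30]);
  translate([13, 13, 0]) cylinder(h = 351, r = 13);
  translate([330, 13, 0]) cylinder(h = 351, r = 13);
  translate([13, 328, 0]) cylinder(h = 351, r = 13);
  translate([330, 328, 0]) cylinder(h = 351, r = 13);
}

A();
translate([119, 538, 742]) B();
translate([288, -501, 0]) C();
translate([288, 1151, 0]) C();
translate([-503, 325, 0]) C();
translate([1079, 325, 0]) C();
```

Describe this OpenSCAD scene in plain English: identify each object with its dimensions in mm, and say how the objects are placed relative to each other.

A is a rectangular dining table. The top is 919×991×34 mm with its upper surface at z = 742 mm. It stands on four 54×54 mm square legs, each inset 39 mm from the nearest pair of top edges, running from the floor to the underside of the top.

B is a chair: 477×387 mm seat, 33 mm thick, top at z = 443 mm, on four 46 mm square corner legs flush with the seat edges. A 18 mm thick backrest slab spans the full seat width, extending 413 mm above the seat top, its back face flush with the seat's +y edge.

C is a simple wooden stool: a rectangular seat 343 mm (x) by 341 mm (y), 30 mm thick, top face at z = 381 mm, on four round legs, each 26 mm in diameter. The legs rest on z = 0, each leg's axis is inset half a diameter from the nearest pair of seat edges (so the leg's bounding box is flush with the corner).

The chair is on top of the table. Four stools sit around the table at the −y, +y, −x, +x sides.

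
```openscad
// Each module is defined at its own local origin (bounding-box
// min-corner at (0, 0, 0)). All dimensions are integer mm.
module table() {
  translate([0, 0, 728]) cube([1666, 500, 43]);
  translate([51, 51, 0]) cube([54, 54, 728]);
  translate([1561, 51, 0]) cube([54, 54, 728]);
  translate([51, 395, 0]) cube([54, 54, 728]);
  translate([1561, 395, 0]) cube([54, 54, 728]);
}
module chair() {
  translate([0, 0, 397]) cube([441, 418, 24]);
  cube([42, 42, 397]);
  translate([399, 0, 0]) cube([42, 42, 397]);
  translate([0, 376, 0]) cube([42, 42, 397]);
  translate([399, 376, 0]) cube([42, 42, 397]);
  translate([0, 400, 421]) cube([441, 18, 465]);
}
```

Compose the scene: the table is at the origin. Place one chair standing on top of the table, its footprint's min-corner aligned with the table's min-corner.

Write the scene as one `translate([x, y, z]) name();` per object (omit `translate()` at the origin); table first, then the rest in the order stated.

table();
translate([0, 0, 771]) chair();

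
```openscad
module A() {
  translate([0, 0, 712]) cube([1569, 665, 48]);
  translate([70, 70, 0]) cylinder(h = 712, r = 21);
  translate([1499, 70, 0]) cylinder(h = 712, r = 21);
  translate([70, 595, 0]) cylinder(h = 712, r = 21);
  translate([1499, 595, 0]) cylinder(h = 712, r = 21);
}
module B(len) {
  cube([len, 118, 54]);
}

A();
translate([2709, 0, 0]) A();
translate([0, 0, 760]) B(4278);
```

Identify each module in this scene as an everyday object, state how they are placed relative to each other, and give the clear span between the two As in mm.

Second table starts at x = 2709; first ends at x = 1569; clear span = 2709 − 1569 = 1140 mm.

A is a table. B is a beam. A beam spans the tops of two tables. The clear span between the two tables is 1140 mm.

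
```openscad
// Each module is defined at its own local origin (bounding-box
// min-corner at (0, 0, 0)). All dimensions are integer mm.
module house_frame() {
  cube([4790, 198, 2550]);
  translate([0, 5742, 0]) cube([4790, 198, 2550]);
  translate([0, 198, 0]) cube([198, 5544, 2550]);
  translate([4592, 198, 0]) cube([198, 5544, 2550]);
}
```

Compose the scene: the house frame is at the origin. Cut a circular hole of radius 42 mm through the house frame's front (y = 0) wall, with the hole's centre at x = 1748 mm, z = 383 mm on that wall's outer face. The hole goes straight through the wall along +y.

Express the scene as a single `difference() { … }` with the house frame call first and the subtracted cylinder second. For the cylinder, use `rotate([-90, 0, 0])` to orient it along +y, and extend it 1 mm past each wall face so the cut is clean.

difference() {
  house_frame();
  translate([1748, -1, 383]) rotate([-90, 0, 0]) cylinder(h = 200, r = 42);
}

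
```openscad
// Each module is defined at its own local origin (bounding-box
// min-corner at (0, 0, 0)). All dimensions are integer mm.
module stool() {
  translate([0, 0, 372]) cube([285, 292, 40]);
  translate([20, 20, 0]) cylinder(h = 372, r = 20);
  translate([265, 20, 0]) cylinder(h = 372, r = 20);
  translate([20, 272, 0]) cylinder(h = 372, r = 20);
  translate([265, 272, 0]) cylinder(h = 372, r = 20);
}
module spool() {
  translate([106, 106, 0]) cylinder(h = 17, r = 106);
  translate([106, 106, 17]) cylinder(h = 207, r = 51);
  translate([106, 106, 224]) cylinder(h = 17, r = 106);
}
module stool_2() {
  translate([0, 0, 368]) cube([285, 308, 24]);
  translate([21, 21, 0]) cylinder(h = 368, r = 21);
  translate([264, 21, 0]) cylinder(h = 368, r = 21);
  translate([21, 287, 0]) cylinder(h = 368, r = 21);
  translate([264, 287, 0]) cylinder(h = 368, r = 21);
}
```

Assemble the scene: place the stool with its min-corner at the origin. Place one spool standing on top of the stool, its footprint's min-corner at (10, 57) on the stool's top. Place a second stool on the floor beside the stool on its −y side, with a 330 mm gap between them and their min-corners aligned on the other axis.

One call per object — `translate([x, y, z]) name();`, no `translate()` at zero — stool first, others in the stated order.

stool();
translate([10, 57, 412]) spool();
translate([0, -638, 0]) stool_2();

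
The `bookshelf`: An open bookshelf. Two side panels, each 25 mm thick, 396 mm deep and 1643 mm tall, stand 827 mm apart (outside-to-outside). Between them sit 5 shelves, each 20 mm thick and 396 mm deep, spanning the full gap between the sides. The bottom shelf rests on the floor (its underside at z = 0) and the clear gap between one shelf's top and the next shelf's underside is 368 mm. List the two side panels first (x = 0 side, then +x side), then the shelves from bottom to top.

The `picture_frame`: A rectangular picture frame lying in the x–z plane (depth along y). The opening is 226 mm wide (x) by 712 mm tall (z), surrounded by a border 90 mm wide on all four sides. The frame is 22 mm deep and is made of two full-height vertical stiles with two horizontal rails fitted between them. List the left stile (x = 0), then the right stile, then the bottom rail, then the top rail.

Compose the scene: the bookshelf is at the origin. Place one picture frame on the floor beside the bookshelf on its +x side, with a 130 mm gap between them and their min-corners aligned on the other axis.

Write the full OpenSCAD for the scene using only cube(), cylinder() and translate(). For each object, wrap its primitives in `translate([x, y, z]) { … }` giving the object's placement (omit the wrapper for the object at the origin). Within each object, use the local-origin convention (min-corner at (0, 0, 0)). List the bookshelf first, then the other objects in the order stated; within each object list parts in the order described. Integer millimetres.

cube([25, 396, 1643]);
translate([802, 0, 0]) cube([25, 396, 1643]);
translate([25, 0, 0]) cube([777, 396, 20]);
translate([25, 0, 388]) cube([777, 396, 20]);
translate([25, 0, 776]) cube([777, 396, 20]);
translate([25, 0, 1164]) cube([777, 396, 20]);
translate([25, 0, 1552]) cube([777, 396, 20]);
translate([957, 0, 0]) {
  cube([90, 22, 892]);
  translate([316, 0, 0]) cube([90, 22, 892]);
  translate([90, 0, 0]) cube([226, 22, 90]);
  translate([90, 0, 802]) cube([226, 22, 90]);
}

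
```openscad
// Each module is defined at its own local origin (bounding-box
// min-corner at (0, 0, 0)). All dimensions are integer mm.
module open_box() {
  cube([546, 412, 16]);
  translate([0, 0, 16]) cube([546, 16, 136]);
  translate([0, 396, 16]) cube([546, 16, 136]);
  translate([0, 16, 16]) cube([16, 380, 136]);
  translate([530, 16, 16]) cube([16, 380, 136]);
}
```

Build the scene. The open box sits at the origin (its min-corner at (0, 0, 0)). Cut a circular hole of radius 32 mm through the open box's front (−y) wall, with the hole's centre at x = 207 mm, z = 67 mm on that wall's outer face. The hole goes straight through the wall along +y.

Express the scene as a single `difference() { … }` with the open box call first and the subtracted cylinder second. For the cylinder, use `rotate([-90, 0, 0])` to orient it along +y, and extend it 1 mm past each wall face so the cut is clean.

difference() {
  open_box();
  translate([207, -1, 67]) rotate([-90, 0, 0]) cylinder(h = 18, r = 32);
}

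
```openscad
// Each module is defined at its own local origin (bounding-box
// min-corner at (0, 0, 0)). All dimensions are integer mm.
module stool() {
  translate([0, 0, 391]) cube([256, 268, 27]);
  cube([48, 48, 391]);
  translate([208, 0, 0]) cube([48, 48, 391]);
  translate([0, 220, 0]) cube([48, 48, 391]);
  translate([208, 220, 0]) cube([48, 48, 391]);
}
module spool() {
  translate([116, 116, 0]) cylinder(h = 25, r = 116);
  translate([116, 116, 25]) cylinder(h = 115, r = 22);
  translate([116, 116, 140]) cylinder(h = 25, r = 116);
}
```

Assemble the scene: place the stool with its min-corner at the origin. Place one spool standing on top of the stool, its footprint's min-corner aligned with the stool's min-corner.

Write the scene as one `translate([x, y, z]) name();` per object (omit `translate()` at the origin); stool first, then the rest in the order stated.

stool();
translate([0, 0, 418]) spool();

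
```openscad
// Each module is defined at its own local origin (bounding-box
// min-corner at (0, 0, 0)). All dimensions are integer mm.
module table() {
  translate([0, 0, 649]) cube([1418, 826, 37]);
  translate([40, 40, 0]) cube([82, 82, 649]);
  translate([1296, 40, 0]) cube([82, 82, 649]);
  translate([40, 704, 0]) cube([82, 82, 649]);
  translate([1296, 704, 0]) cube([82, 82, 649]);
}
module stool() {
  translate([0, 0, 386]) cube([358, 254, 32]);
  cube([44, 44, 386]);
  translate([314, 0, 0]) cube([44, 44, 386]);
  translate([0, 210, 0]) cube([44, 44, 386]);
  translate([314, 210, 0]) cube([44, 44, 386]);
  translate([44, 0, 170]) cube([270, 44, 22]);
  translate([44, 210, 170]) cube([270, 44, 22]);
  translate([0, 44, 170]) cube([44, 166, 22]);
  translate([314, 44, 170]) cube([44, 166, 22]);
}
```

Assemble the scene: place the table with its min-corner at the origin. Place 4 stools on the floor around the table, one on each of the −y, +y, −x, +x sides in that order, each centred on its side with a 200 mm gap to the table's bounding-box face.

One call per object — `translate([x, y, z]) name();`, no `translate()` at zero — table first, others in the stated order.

table();
translate([530, -454, 0]) stool();
translate([530, 1026, 0]) stool();
translate([-558, 286, 0]) stool();
translate([1618, 286, 0]) stool();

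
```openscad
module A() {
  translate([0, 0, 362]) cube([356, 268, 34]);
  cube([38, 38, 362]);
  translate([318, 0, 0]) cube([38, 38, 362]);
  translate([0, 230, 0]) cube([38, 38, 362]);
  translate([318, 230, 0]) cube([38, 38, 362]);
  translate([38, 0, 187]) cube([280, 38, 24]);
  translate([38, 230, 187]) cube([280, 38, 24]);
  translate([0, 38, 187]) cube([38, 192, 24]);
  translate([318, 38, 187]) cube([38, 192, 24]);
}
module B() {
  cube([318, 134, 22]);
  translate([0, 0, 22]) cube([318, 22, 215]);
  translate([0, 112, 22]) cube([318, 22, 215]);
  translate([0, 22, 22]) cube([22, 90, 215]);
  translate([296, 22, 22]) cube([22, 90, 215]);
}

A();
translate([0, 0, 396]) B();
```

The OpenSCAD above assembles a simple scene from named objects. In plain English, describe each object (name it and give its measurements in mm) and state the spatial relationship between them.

A is a four-legged stool. The seat is 356×268 mm, 34 mm thick, top at z = 396 mm. It stands on four square legs, each 38×38 mm in cross-section, from z = 0 to the seat underside, each flush with a corner of the seat. Four stretchers, 38 mm wide and 24 mm tall, connect adjacent legs with their undersides at z = 187 mm, each running between the inner faces of the legs it joins and aligned with the legs' outer faces on the other axis.

B is an open storage box with external size 318×134×237 mm and wall thickness 22 mm (the base is also 22 mm thick). The base covers the whole footprint; the four walls stand on the base, with the y-facing walls full-width and the x-facing walls fitting between their inner faces.

The open box is on top of the stool.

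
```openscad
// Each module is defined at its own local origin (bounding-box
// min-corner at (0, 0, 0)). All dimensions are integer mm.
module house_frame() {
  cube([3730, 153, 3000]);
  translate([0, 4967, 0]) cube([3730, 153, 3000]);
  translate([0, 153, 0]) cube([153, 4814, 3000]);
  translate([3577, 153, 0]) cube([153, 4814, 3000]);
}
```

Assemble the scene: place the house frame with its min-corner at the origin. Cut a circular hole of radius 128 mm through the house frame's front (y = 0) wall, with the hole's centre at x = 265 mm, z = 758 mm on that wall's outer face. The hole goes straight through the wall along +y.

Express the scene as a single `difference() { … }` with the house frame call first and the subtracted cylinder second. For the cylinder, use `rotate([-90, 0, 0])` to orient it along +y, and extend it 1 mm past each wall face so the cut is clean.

difference() {
  house_frame();
  translate([265, -1, 758]) rotate([-90, 0, 0]) cylinder(h = 155, r = 128);
}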